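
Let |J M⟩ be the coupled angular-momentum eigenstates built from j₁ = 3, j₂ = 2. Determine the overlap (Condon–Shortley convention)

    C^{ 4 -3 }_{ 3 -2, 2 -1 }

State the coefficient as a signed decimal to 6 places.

triangle: 1!*5!*3!/10! = 720/3628800
(j±m)!: 1!*5!*1!*3!*1!*7! = 3628800
prefactor² = (2J+1)*Δ*N² = 6480
  k=0: +1/(0!*1!*5!*1!*0!*2!) = 1/240
  k=1: −1/(1!*0!*4!*0!*1!*3!) = -1/144
Σ = -1/360  ⇒  CG² = 6480*(-1/360)² = 1/20
CG = −√(1/20) = -0.223607

-0.223607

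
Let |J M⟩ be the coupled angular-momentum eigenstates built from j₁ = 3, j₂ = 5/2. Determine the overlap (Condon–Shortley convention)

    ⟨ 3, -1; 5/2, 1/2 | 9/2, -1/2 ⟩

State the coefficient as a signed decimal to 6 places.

j₁+j₂−J=1  J+j₁−j₂=5  J−j₁+j₂=4  j₁+j₂+J+1=11
(j₁±m₁, j₂±m₂, J±M) = (2,4,3,2,4,5)
P² = 92160/77
sum k=0..1:
  [0] +1/144 = 1/144
  [1] −1/48 = -1/48
S = -1/72
C² = P²·S² = 160/693 ; C = -0.480500

-0.480500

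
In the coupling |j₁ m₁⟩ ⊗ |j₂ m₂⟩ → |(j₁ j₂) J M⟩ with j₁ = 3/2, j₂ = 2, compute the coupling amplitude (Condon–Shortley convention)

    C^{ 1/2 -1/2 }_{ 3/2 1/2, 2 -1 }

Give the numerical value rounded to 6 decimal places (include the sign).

-0.547723

triangle: 3!·0!·1!/5! = 6/120
(j±m)!: 2!·1!·1!·3!·0!·1! = 12
prefactor² = (2J+1)·Δ·N² = 6/5
  k=1: −1/(1!·2!·0!·0!·0!·1!) = -1/2
Σ = -1/2  ⇒  CG² = 6/5·(-1/2)² = 3/10
CG = −√(3/10) = -0.547723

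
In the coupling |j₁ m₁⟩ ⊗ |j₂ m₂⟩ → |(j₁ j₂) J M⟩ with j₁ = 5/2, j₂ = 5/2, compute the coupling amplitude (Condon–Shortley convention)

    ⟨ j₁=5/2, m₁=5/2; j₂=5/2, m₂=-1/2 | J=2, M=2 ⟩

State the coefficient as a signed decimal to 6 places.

√[5·3!2!2!/8! · 5!0!2!3!4!0!] = √(720/7)
  +(−1)^0/∏(0,3,0,2,2,0)! = 1/24  (running 1/24)
⟨..|..⟩ = √(720/7)·(1/24) = +0.422577

+√(5/28) ≈ +0.422577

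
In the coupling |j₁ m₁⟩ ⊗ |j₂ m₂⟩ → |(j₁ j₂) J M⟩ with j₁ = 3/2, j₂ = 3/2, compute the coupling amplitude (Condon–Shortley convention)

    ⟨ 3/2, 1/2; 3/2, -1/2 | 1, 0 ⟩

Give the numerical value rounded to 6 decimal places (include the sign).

triangle: 2!×1!×1!/5! = 2/120
(j±m)!: 2!×1!×1!×2!×1!×1! = 4
prefactor² = (2J+1)×Δ×N² = 1/5
  k=0: +1/(0!×2!×1!×1!×0!×0!) = 1/2
  k=1: −1/(1!×1!×0!×0!×1!×1!) = -1
Σ = -1/2  ⇒  CG² = 1/5×(-1/2)² = 1/20
CG = −√(1/20) = -0.223607

-0.223607  (= −√(1/20))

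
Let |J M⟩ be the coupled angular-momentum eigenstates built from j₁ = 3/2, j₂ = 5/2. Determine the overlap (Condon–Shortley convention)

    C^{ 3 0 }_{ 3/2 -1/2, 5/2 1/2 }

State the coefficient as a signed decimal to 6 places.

-0.447214  (= −√(1/5))

√[7·1!2!4!/8! · 1!2!3!2!3!3!] = √(36/5)
  +(−1)^0/∏(0,1,2,3,0,1)! = 1/12  (running 1/12)
  +(−1)^1/∏(1,0,1,2,1,2)! = -1/4  (running -1/6)
⟨..|..⟩ = √(36/5)·(-1/6) = -0.447214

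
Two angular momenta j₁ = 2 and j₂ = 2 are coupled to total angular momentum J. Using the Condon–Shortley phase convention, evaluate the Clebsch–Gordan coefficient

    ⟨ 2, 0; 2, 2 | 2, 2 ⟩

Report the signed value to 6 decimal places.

+√(2/7) = +0.534522

triangle: 2!·2!·2!/7! = 8/5040
(j±m)!: 2!·2!·4!·0!·4!·0! = 2304
prefactor² = (2J+1)·Δ·N² = 128/7
  k=2: +1/(2!·0!·0!·2!·2!·0!) = 1/8
Σ = 1/8  ⇒  CG² = 128/7·1/8² = 2/7
CG = +√(2/7) = +0.534522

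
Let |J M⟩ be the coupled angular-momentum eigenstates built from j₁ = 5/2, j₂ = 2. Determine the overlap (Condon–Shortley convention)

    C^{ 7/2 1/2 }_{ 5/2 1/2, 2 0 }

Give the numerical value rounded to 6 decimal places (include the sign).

triangle: 1!*4!*3!/9! = 144/362880
(j±m)!: 3!*2!*2!*2!*4!*3! = 6912
prefactor² = (2J+1)*Δ*N² = 768/35
  k=0: +1/(0!*1!*2!*2!*2!*1!) = 1/8
  k=1: −1/(1!*0!*1!*1!*3!*2!) = -1/12
Σ = 1/24  ⇒  CG² = 768/35*1/24² = 4/105
CG = +√(4/105) = +0.195180

+√(4/105) ≈ +0.195180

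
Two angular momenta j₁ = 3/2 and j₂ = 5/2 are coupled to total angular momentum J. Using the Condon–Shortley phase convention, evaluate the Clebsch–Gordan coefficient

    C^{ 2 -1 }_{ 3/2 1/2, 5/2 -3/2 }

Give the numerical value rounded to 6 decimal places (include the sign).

triangle: 2!·1!·3!/7! = 12/5040
(j±m)!: 2!·1!·1!·4!·1!·3! = 288
prefactor² = (2J+1)·Δ·N² = 24/7
  k=0: +1/(0!·2!·1!·1!·0!·2!) = 1/4
  k=1: −1/(1!·1!·0!·0!·1!·3!) = -1/6
Σ = 1/12  ⇒  CG² = 24/7·1/12² = 1/42
CG = +√(1/42) = +0.154303

+√(1/42) ≈ +0.154303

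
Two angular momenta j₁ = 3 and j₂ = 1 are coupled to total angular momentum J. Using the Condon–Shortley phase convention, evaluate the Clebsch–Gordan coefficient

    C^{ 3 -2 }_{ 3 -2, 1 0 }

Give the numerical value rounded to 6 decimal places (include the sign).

-0.577350  (= −√(1/3))

√[7·1!5!1!/8! · 1!5!1!1!1!5!] = √(300)
  +(−1)^0/∏(0,1,5,1,0,0)! = 1/120  (running 1/120)
  +(−1)^1/∏(1,0,4,0,1,1)! = -1/24  (running -1/30)
⟨..|..⟩ = √(300)·(-1/30) = -0.577350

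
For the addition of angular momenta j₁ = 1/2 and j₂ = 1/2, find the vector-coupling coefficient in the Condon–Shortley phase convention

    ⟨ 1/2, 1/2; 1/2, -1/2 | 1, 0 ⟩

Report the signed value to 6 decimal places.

+√(1/2) ≈ +0.707107

√[3·0!1!1!/3! · 1!0!0!1!1!1!] = √(1/2)
  +(−1)^0/∏(0,0,0,0,1,1)! = 1  (running 1)
⟨..|..⟩ = √(1/2)·(1) = +0.707107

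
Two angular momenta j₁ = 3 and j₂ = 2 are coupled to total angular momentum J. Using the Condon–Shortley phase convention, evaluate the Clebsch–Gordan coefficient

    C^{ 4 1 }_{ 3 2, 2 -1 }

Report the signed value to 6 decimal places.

√[9·1!5!3!/10! · 5!1!1!3!5!3!] = √(6480/7)
  +(−1)^0/∏(0,1,1,1,4,2)! = 1/48  (running 1/48)
  +(−1)^1/∏(1,0,0,0,5,3)! = -1/720  (running 7/360)
⟨..|..⟩ = √(6480/7)·(7/360) = +0.591608

+0.591608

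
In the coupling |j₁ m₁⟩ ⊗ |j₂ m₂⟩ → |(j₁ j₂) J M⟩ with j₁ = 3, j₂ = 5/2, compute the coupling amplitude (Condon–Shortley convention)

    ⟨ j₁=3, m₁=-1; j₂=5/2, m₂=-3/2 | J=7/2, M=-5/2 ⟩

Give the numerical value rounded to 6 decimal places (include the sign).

−√(10/63) ≈ -0.398410

√[8·2!4!3!/10! · 2!4!1!4!1!6!] = √(18432/35)
  +(−1)^0/∏(0,2,4,1,0,2)! = 1/96  (running 1/96)
  +(−1)^1/∏(1,1,3,0,1,3)! = -1/36  (running -5/288)
⟨..|..⟩ = √(18432/35)·(-5/288) = -0.398410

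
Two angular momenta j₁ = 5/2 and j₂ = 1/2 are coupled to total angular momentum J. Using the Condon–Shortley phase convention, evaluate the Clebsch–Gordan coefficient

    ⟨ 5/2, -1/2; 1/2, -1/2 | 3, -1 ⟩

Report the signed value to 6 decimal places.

√[7·0!5!1!/7! · 2!3!0!1!2!4!] = √(96)
  +(−1)^0/∏(0,0,3,0,2,1)! = 1/12  (running 1/12)
⟨..|..⟩ = √(96)·(1/12) = +0.816497

+√(2/3) = +0.816497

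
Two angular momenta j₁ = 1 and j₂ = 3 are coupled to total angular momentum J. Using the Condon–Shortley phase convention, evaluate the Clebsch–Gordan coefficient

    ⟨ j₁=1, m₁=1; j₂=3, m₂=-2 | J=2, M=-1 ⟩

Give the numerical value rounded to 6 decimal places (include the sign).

+0.690066

j₁+j₂−J=2  J+j₁−j₂=0  J−j₁+j₂=4  j₁+j₂+J+1=7
(j₁±m₁, j₂±m₂, J±M) = (2,0,1,5,1,3)
P² = 480/7
sum k=0..0:
  [0] +1/12 = 1/12
S = 1/12
C² = P²·S² = 10/21 ; C = +0.690066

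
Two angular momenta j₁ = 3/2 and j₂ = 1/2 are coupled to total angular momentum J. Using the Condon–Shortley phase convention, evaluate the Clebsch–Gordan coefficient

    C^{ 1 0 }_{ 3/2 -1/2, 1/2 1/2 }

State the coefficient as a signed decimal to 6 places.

j₁+j₂−J=1  J+j₁−j₂=2  J−j₁+j₂=0  j₁+j₂+J+1=4
(j₁±m₁, j₂±m₂, J±M) = (1,2,1,0,1,1)
P² = 1/2
sum k=1..1:
  [1] −1/1 = -1
S = -1
C² = P²·S² = 1/2 ; C = -0.707107

-0.707107  (= −√(1/2))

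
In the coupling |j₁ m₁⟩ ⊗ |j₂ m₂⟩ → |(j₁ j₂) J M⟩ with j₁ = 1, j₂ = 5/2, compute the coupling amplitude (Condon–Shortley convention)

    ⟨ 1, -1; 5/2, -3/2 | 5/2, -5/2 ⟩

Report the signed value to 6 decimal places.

−√(2/7) = -0.534522

triangle: 1!×1!×4!/7! = 24/5040
(j±m)!: 0!×2!×1!×4!×0!×5! = 5760
prefactor² = (2J+1)×Δ×N² = 1152/7
  k=1: −1/(1!×0!×1!×0!×0!×4!) = -1/24
Σ = -1/24  ⇒  CG² = 1152/7×(-1/24)² = 2/7
CG = −√(2/7) = -0.534522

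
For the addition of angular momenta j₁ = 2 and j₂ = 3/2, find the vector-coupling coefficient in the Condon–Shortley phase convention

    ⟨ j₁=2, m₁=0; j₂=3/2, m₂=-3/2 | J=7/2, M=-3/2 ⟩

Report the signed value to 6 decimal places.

√[8·0!4!3!/8! · 2!2!0!3!2!5!] = √(1152/7)
  +(−1)^0/∏(0,0,2,0,2,3)! = 1/24  (running 1/24)
⟨..|..⟩ = √(1152/7)·(1/24) = +0.534522

+√(2/7) ≈ +0.534522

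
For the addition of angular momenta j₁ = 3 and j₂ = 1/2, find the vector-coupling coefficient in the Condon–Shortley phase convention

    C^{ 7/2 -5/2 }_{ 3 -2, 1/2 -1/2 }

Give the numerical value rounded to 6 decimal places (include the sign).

triangle: 0!*6!*1!/8! = 720/40320
(j±m)!: 1!*5!*0!*1!*1!*6! = 86400
prefactor² = (2J+1)*Δ*N² = 86400/7
  k=0: +1/(0!*0!*5!*0!*1!*1!) = 1/120
Σ = 1/120  ⇒  CG² = 86400/7*1/120² = 6/7
CG = +√(6/7) = +0.925820

+0.925820  (= +√(6/7))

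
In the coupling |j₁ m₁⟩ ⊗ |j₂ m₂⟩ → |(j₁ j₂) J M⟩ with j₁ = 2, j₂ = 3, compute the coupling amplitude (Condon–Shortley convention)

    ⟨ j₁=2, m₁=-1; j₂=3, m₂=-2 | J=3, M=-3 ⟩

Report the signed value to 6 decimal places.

-0.645497  (= −√(5/12))

√[7·2!2!4!/9! · 1!3!1!5!0!6!] = √(960)
  +(−1)^1/∏(1,1,2,0,0,4)! = -1/48  (running -1/48)
⟨..|..⟩ = √(960)·(-1/48) = -0.645497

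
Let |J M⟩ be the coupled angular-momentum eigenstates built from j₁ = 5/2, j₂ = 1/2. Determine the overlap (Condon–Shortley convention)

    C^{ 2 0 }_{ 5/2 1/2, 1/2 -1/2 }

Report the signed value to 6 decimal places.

+0.707107

j₁+j₂−J=1  J+j₁−j₂=4  J−j₁+j₂=0  j₁+j₂+J+1=6
(j₁±m₁, j₂±m₂, J±M) = (3,2,0,1,2,2)
P² = 8
sum k=0..0:
  [0] +1/4 = 1/4
S = 1/4
C² = P²·S² = 1/2 ; C = +0.707107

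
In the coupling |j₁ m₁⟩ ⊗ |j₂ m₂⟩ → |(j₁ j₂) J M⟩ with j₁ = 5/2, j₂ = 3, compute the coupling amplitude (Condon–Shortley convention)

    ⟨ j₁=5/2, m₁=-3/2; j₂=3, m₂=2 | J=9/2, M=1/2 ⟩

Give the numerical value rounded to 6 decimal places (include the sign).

−√(361/1386) ≈ -0.510355

√[10·1!4!5!/11! · 1!4!5!1!5!4!] = √(460800/77)
  +(−1)^0/∏(0,1,4,5,0,0)! = 1/2880  (running 1/2880)
  +(−1)^1/∏(1,0,3,4,1,1)! = -1/144  (running -19/2880)
⟨..|..⟩ = √(460800/77)·(-19/2880) = -0.510355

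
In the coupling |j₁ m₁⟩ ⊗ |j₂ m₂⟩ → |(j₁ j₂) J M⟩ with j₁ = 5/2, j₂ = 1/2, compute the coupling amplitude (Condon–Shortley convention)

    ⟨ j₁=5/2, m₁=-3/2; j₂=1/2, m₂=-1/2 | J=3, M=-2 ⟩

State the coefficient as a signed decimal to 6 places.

+0.912871

j₁+j₂−J=0  J+j₁−j₂=5  J−j₁+j₂=1  j₁+j₂+J+1=7
(j₁±m₁, j₂±m₂, J±M) = (1,4,0,1,1,5)
P² = 480
sum k=0..0:
  [0] +1/24 = 1/24
S = 1/24
C² = P²·S² = 5/6 ; C = +0.912871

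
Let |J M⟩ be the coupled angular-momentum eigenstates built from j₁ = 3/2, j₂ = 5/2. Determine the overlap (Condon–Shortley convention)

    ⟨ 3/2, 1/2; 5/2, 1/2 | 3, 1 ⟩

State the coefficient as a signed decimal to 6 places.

triangle: 1!×2!×4!/8! = 48/40320
(j±m)!: 2!×1!×3!×2!×4!×2! = 1152
prefactor² = (2J+1)×Δ×N² = 48/5
  k=0: +1/(0!×1!×1!×3!×1!×1!) = 1/6
  k=1: −1/(1!×0!×0!×2!×2!×2!) = -1/8
Σ = 1/24  ⇒  CG² = 48/5×1/24² = 1/60
CG = +√(1/60) = +0.129099

+0.129099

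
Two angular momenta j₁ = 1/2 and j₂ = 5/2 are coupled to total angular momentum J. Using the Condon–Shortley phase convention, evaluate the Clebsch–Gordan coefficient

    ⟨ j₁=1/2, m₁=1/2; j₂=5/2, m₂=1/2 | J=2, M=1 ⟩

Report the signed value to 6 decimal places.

triangle: 1!*0!*4!/6! = 24/720
(j±m)!: 1!*0!*3!*2!*3!*1! = 72
prefactor² = (2J+1)*Δ*N² = 12
  k=0: +1/(0!*1!*0!*3!*0!*1!) = 1/6
Σ = 1/6  ⇒  CG² = 12*1/6² = 1/3
CG = +√(1/3) = +0.577350

+0.577350  (= +√(1/3))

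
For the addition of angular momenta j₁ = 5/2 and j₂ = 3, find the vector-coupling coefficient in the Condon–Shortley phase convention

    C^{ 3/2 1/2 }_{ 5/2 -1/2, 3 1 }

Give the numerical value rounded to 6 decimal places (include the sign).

triangle: 4!*1!*2!/8! = 48/40320
(j±m)!: 2!*3!*4!*2!*2!*1! = 1152
prefactor² = (2J+1)*Δ*N² = 192/35
  k=2: +1/(2!*2!*1!*2!*0!*0!) = 1/8
  k=3: −1/(3!*1!*0!*1!*1!*1!) = -1/6
Σ = -1/24  ⇒  CG² = 192/35*(-1/24)² = 1/105
CG = −√(1/105) = -0.097590

-0.097590  (= −√(1/105))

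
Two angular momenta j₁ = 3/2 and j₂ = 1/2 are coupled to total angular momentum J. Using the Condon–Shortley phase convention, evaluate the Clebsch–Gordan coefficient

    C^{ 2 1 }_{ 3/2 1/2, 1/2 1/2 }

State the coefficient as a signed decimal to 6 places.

+√(3/4) ≈ +0.866025

j₁+j₂−J=0  J+j₁−j₂=3  J−j₁+j₂=1  j₁+j₂+J+1=5
(j₁±m₁, j₂±m₂, J±M) = (2,1,1,0,3,1)
P² = 3
sum k=0..0:
  [0] +1/2 = 1/2
S = 1/2
C² = P²·S² = 3/4 ; C = +0.866025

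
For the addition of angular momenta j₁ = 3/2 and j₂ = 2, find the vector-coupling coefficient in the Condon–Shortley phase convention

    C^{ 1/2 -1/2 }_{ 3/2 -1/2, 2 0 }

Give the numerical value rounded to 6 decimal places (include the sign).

+√(1/5) ≈ +0.447214

j₁+j₂−J=3  J+j₁−j₂=0  J−j₁+j₂=1  j₁+j₂+J+1=5
(j₁±m₁, j₂±m₂, J±M) = (1,2,2,2,0,1)
P² = 4/5
sum k=2..2:
  [2] +1/2 = 1/2
S = 1/2
C² = P²·S² = 1/5 ; C = +0.447214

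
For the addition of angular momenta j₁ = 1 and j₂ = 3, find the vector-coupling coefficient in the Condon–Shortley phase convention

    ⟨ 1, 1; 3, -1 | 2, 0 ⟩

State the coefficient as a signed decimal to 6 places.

j₁+j₂−J=2  J+j₁−j₂=0  J−j₁+j₂=4  j₁+j₂+J+1=7
(j₁±m₁, j₂±m₂, J±M) = (2,0,2,4,2,2)
P² = 128/7
sum k=0..0:
  [0] +1/8 = 1/8
S = 1/8
C² = P²·S² = 2/7 ; C = +0.534522

+0.534522  (= +√(2/7))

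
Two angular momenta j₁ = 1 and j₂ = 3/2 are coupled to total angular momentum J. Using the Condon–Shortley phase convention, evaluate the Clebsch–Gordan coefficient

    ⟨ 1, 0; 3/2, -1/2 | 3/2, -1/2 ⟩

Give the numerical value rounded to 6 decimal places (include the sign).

j₁+j₂−J=1  J+j₁−j₂=1  J−j₁+j₂=2  j₁+j₂+J+1=5
(j₁±m₁, j₂±m₂, J±M) = (1,1,1,2,1,2)
P² = 4/15
sum k=0..1:
  [0] +1/1 = 1
  [1] −1/2 = -1/2
S = 1/2
C² = P²·S² = 1/15 ; C = +0.258199

+0.258199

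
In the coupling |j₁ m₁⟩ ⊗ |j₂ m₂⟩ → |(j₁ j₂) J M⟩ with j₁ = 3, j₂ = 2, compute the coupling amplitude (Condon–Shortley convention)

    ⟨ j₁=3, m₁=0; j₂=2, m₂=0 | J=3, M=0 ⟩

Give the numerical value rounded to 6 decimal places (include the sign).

−√(4/15) = -0.516398

√[7·2!4!2!/9! · 3!3!2!2!3!3!] = √(48/5)
  +(−1)^0/∏(0,2,3,2,1,0)! = 1/24  (running 1/24)
  +(−1)^1/∏(1,1,2,1,2,1)! = -1/4  (running -5/24)
  +(−1)^2/∏(2,0,1,0,3,2)! = 1/24  (running -1/6)
⟨..|..⟩ = √(48/5)·(-1/6) = -0.516398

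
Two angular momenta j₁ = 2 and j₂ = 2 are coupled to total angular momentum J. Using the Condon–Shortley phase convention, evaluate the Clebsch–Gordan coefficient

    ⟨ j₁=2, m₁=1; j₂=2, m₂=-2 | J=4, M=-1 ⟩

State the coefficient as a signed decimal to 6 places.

√[9·0!4!4!/9! · 3!1!0!4!3!5!] = √(10368/7)
  +(−1)^0/∏(0,0,1,0,3,4)! = 1/144  (running 1/144)
⟨..|..⟩ = √(10368/7)·(1/144) = +0.267261

+√(1/14) = +0.267261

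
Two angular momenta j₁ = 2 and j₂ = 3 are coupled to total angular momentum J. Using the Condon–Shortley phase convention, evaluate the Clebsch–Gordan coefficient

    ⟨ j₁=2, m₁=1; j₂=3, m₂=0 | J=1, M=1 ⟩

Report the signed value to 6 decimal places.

j₁+j₂−J=4  J+j₁−j₂=0  J−j₁+j₂=2  j₁+j₂+J+1=7
(j₁±m₁, j₂±m₂, J±M) = (3,1,3,3,2,0)
P² = 432/35
sum k=1..1:
  [1] −1/12 = -1/12
S = -1/12
C² = P²·S² = 3/35 ; C = -0.292770

−√(3/35) ≈ -0.292770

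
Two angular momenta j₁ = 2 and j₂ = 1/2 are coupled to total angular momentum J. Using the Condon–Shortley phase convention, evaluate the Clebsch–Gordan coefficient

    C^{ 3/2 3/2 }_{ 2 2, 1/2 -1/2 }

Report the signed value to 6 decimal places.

j₁+j₂−J=1  J+j₁−j₂=3  J−j₁+j₂=0  j₁+j₂+J+1=5
(j₁±m₁, j₂±m₂, J±M) = (4,0,0,1,3,0)
P² = 144/5
sum k=0..0:
  [0] +1/6 = 1/6
S = 1/6
C² = P²·S² = 4/5 ; C = +0.894427

+0.894427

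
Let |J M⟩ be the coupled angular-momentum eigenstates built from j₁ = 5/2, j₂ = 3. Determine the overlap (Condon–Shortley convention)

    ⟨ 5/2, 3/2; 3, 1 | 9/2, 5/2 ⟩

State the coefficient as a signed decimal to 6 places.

+√(10/99) ≈ +0.317821

triangle: 1!*4!*5!/11! = 2880/39916800
(j±m)!: 4!*1!*4!*2!*7!*2! = 11612160
prefactor² = (2J+1)*Δ*N² = 92160/11
  k=0: +1/(0!*1!*1!*4!*3!*1!) = 1/144
  k=1: −1/(1!*0!*0!*3!*4!*2!) = -1/288
Σ = 1/288  ⇒  CG² = 92160/11*1/288² = 10/99
CG = +√(10/99) = +0.317821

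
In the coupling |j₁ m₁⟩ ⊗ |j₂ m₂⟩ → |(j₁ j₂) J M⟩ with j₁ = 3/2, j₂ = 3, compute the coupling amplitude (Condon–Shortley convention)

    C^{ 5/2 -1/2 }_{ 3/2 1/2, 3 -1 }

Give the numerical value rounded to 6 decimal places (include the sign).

-0.119523

√[6·2!1!4!/8! · 2!1!2!4!2!3!] = √(288/35)
  +(−1)^0/∏(0,2,1,2,0,2)! = 1/8  (running 1/8)
  +(−1)^1/∏(1,1,0,1,1,3)! = -1/6  (running -1/24)
⟨..|..⟩ = √(288/35)·(-1/24) = -0.119523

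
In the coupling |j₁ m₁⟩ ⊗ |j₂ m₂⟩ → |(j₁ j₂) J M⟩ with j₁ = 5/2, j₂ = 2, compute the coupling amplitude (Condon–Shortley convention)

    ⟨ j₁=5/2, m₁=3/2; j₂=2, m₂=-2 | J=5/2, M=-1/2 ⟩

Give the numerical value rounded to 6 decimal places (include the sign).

triangle: 2!*3!*2!/8! = 24/40320
(j±m)!: 4!*1!*0!*4!*2!*3! = 6912
prefactor² = (2J+1)*Δ*N² = 864/35
  k=0: +1/(0!*2!*1!*0!*2!*2!) = 1/8
Σ = 1/8  ⇒  CG² = 864/35*1/8² = 27/70
CG = +√(27/70) = +0.621059

+0.621059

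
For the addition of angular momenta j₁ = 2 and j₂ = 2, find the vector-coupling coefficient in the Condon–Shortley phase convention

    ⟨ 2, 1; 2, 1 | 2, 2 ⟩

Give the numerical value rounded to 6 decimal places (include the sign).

-0.654654  (= −√(3/7))

√[5·2!2!2!/7! · 3!1!3!1!4!0!] = √(48/7)
  +(−1)^1/∏(1,1,0,2,2,0)! = -1/4  (running -1/4)
⟨..|..⟩ = √(48/7)·(-1/4) = -0.654654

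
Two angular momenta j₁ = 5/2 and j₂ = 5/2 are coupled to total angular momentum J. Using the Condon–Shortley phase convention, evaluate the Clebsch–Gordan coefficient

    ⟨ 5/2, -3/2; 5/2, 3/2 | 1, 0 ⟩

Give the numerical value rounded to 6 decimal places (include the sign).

−√(9/70) = -0.358569

√[3·4!1!1!/7! · 1!4!4!1!1!1!] = √(288/35)
  +(−1)^3/∏(3,1,1,1,0,0)! = -1/6  (running -1/6)
  +(−1)^4/∏(4,0,0,0,1,1)! = 1/24  (running -1/8)
⟨..|..⟩ = √(288/35)·(-1/8) = -0.358569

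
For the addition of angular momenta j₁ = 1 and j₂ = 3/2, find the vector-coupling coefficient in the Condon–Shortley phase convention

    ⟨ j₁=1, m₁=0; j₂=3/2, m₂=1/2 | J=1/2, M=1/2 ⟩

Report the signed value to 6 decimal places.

√[2·2!0!1!/4! · 1!1!2!1!1!0!] = √(1/3)
  +(−1)^1/∏(1,1,0,1,0,0)! = -1  (running -1)
⟨..|..⟩ = √(1/3)·(-1) = -0.577350

-0.577350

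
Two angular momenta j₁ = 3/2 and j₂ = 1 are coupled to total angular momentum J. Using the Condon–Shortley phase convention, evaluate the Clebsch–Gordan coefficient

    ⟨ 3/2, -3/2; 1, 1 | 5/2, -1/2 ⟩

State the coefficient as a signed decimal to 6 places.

+√(1/10) ≈ +0.316228

√[6·0!3!2!/6! · 0!3!2!0!2!3!] = √(72/5)
  +(−1)^0/∏(0,0,3,2,0,0)! = 1/12  (running 1/12)
⟨..|..⟩ = √(72/5)·(1/12) = +0.316228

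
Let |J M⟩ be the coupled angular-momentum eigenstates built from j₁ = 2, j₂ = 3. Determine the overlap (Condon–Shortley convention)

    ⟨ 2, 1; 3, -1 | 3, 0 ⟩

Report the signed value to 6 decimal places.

triangle: 2!·2!·4!/9! = 96/362880
(j±m)!: 3!·1!·2!·4!·3!·3! = 10368
prefactor² = (2J+1)·Δ·N² = 96/5
  k=0: +1/(0!·2!·1!·2!·1!·2!) = 1/8
  k=1: −1/(1!·1!·0!·1!·2!·3!) = -1/12
Σ = 1/24  ⇒  CG² = 96/5·1/24² = 1/30
CG = +√(1/30) = +0.182574

+√(1/30) ≈ +0.182574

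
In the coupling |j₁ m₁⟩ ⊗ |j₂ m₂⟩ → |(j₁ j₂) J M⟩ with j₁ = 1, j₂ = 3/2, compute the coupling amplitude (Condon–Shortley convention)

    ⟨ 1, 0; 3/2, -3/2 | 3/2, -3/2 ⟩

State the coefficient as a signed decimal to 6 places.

+0.774597

√[4·1!1!2!/5! · 1!1!0!3!0!3!] = √(12/5)
  +(−1)^0/∏(0,1,1,0,0,2)! = 1/2  (running 1/2)
⟨..|..⟩ = √(12/5)·(1/2) = +0.774597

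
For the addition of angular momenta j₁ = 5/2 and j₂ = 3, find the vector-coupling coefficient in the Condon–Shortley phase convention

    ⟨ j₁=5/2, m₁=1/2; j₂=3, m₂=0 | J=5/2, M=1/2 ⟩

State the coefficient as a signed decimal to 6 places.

√[6·3!2!3!/9! · 3!2!3!3!3!2!] = √(216/35)
  +(−1)^0/∏(0,3,2,3,0,0)! = 1/72  (running 1/72)
  +(−1)^1/∏(1,2,1,2,1,1)! = -1/4  (running -17/72)
  +(−1)^2/∏(2,1,0,1,2,2)! = 1/8  (running -1/9)
⟨..|..⟩ = √(216/35)·(-1/9) = -0.276026

−√(8/105) = -0.276026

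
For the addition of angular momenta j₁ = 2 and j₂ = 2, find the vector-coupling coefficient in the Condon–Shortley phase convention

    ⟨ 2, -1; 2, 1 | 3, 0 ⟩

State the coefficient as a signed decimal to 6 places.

−√(2/5) ≈ -0.632456

√[7·1!3!3!/8! · 1!3!3!1!3!3!] = √(81/10)
  +(−1)^0/∏(0,1,3,3,0,0)! = 1/36  (running 1/36)
  +(−1)^1/∏(1,0,2,2,1,1)! = -1/4  (running -2/9)
⟨..|..⟩ = √(81/10)·(-2/9) = -0.632456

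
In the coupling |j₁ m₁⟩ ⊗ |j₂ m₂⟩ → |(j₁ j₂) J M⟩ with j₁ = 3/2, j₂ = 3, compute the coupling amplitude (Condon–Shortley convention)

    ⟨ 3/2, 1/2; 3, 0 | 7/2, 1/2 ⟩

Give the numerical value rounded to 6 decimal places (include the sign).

√[8·1!2!5!/9! · 2!1!3!3!4!3!] = √(384/7)
  +(−1)^0/∏(0,1,1,3,1,2)! = 1/12  (running 1/12)
  +(−1)^1/∏(1,0,0,2,2,3)! = -1/24  (running 1/24)
⟨..|..⟩ = √(384/7)·(1/24) = +0.308607

+0.308607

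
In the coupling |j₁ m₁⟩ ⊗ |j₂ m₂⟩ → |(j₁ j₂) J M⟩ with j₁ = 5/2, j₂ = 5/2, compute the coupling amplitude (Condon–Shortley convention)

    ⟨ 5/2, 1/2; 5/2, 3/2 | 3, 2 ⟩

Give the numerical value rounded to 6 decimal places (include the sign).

triangle: 2!*3!*3!/9! = 72/362880
(j±m)!: 3!*2!*4!*1!*5!*1! = 34560
prefactor² = (2J+1)*Δ*N² = 48
  k=1: −1/(1!*1!*1!*3!*2!*0!) = -1/12
  k=2: +1/(2!*0!*0!*2!*3!*1!) = 1/24
Σ = -1/24  ⇒  CG² = 48*(-1/24)² = 1/12
CG = −√(1/12) = -0.288675

-0.288675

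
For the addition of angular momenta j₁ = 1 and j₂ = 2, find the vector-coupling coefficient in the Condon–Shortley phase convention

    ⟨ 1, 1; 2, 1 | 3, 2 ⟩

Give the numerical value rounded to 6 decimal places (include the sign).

j₁+j₂−J=0  J+j₁−j₂=2  J−j₁+j₂=4  j₁+j₂+J+1=7
(j₁±m₁, j₂±m₂, J±M) = (2,0,3,1,5,1)
P² = 96
sum k=0..0:
  [0] +1/12 = 1/12
S = 1/12
C² = P²·S² = 2/3 ; C = +0.816497

+√(2/3) ≈ +0.816497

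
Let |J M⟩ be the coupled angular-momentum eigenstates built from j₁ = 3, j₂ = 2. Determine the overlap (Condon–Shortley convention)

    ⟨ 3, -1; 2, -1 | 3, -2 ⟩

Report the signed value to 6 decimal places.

-0.500000  (= −√(1/4))

triangle: 2!·4!·2!/9! = 96/362880
(j±m)!: 2!·4!·1!·3!·1!·5! = 34560
prefactor² = (2J+1)·Δ·N² = 64
  k=0: +1/(0!·2!·4!·1!·0!·1!) = 1/48
  k=1: −1/(1!·1!·3!·0!·1!·2!) = -1/12
Σ = -1/16  ⇒  CG² = 64·(-1/16)² = 1/4
CG = −√(1/4) = -0.500000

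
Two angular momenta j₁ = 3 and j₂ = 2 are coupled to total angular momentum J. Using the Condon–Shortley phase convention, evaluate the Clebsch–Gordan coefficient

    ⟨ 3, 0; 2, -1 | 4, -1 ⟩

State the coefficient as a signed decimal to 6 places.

+0.462910

√[9·1!5!3!/10! · 3!3!1!3!3!5!] = √(1944/7)
  +(−1)^0/∏(0,1,3,1,2,2)! = 1/24  (running 1/24)
  +(−1)^1/∏(1,0,2,0,3,3)! = -1/72  (running 1/36)
⟨..|..⟩ = √(1944/7)·(1/36) = +0.462910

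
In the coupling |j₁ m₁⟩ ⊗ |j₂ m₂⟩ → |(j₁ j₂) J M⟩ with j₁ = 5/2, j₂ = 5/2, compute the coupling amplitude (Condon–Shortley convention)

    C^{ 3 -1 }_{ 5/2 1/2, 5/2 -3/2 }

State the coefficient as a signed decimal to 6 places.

+0.182574

j₁+j₂−J=2  J+j₁−j₂=3  J−j₁+j₂=3  j₁+j₂+J+1=9
(j₁±m₁, j₂±m₂, J±M) = (3,2,1,4,2,4)
P² = 96/5
sum k=0..1:
  [0] +1/8 = 1/8
  [1] −1/12 = -1/12
S = 1/24
C² = P²·S² = 1/30 ; C = +0.182574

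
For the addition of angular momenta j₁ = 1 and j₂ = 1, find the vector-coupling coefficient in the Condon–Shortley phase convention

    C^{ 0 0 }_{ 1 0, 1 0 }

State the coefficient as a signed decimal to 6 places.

−√(1/3) ≈ -0.577350

triangle: 2!*0!*0!/3! = 2/6
(j±m)!: 1!*1!*1!*1!*0!*0! = 1
prefactor² = (2J+1)*Δ*N² = 1/3
  k=1: −1/(1!*1!*0!*0!*0!*0!) = -1
Σ = -1  ⇒  CG² = 1/3*(-1)² = 1/3
CG = −√(1/3) = -0.577350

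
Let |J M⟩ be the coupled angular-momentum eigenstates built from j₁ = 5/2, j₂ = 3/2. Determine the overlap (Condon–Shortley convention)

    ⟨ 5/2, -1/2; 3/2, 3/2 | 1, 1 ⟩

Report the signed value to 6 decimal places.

−√(1/20) ≈ -0.223607

triangle: 3!×2!×0!/6! = 12/720
(j±m)!: 2!×3!×3!×0!×2!×0! = 144
prefactor² = (2J+1)×Δ×N² = 36/5
  k=3: −1/(3!×0!×0!×0!×2!×0!) = -1/12
Σ = -1/12  ⇒  CG² = 36/5×(-1/12)² = 1/20
CG = −√(1/20) = -0.223607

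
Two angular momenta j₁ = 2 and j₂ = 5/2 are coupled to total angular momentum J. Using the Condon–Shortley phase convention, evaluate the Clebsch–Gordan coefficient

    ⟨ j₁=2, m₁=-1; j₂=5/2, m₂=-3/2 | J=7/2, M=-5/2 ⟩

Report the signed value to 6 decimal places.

+√(1/63) ≈ +0.125988

j₁+j₂−J=1  J+j₁−j₂=3  J−j₁+j₂=4  j₁+j₂+J+1=9
(j₁±m₁, j₂±m₂, J±M) = (1,3,1,4,1,6)
P² = 2304/7
sum k=0..1:
  [0] +1/36 = 1/36
  [1] −1/48 = -1/48
S = 1/144
C² = P²·S² = 1/63 ; C = +0.125988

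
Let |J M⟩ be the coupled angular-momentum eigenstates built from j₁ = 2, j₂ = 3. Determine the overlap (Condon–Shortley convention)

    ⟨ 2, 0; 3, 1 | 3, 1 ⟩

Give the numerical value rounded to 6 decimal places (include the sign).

j₁+j₂−J=2  J+j₁−j₂=2  J−j₁+j₂=4  j₁+j₂+J+1=9
(j₁±m₁, j₂±m₂, J±M) = (2,2,4,2,4,2)
P² = 256/15
sum k=0..2:
  [0] +1/96 = 1/96
  [1] −1/6 = -1/6
  [2] +1/16 = 1/16
S = -3/32
C² = P²·S² = 3/20 ; C = -0.387298

−√(3/20) ≈ -0.387298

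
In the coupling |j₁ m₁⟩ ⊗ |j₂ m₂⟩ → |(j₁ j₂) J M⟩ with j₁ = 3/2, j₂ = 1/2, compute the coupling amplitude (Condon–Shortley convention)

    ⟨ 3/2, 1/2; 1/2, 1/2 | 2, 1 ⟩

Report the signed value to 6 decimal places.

triangle: 0!*3!*1!/5! = 6/120
(j±m)!: 2!*1!*1!*0!*3!*1! = 12
prefactor² = (2J+1)*Δ*N² = 3
  k=0: +1/(0!*0!*1!*1!*2!*0!) = 1/2
Σ = 1/2  ⇒  CG² = 3*1/2² = 3/4
CG = +√(3/4) = +0.866025

+0.866025  (= +√(3/4))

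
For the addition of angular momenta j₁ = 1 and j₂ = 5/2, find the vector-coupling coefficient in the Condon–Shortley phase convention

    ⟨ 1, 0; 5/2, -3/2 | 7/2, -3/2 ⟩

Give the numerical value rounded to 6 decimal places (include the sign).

j₁+j₂−J=0  J+j₁−j₂=2  J−j₁+j₂=5  j₁+j₂+J+1=8
(j₁±m₁, j₂±m₂, J±M) = (1,1,1,4,2,5)
P² = 1920/7
sum k=0..0:
  [0] +1/24 = 1/24
S = 1/24
C² = P²·S² = 10/21 ; C = +0.690066

+√(10/21) = +0.690066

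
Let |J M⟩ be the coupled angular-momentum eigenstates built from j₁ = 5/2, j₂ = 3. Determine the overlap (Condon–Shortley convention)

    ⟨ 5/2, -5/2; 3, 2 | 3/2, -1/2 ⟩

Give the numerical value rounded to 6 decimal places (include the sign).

+√(5/21) = +0.487950

triangle: 4!*1!*2!/8! = 48/40320
(j±m)!: 0!*5!*5!*1!*1!*2! = 28800
prefactor² = (2J+1)*Δ*N² = 960/7
  k=4: +1/(4!*0!*1!*1!*0!*1!) = 1/24
Σ = 1/24  ⇒  CG² = 960/7*1/24² = 5/21
CG = +√(5/21) = +0.487950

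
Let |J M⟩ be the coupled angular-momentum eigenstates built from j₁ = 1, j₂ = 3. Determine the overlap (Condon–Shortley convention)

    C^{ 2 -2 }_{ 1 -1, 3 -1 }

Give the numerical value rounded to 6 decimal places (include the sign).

+0.218218  (= +√(1/21))

j₁+j₂−J=2  J+j₁−j₂=0  J−j₁+j₂=4  j₁+j₂+J+1=7
(j₁±m₁, j₂±m₂, J±M) = (0,2,2,4,0,4)
P² = 768/7
sum k=2..2:
  [2] +1/48 = 1/48
S = 1/48
C² = P²·S² = 1/21 ; C = +0.218218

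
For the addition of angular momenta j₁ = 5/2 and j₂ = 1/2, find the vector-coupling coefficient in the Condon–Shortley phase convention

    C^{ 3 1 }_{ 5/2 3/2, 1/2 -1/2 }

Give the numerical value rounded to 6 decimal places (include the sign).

j₁+j₂−J=0  J+j₁−j₂=5  J−j₁+j₂=1  j₁+j₂+J+1=7
(j₁±m₁, j₂±m₂, J±M) = (4,1,0,1,4,2)
P² = 192
sum k=0..0:
  [0] +1/24 = 1/24
S = 1/24
C² = P²·S² = 1/3 ; C = +0.577350

+0.577350  (= +√(1/3))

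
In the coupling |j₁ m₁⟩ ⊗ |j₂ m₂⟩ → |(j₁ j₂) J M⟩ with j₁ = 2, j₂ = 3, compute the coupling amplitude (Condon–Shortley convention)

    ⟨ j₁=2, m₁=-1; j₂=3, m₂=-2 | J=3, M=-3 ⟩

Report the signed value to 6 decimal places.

triangle: 2!·2!·4!/9! = 96/362880
(j±m)!: 1!·3!·1!·5!·0!·6! = 518400
prefactor² = (2J+1)·Δ·N² = 960
  k=1: −1/(1!·1!·2!·0!·0!·4!) = -1/48
Σ = -1/48  ⇒  CG² = 960·(-1/48)² = 5/12
CG = −√(5/12) = -0.645497

-0.645497  (= −√(5/12))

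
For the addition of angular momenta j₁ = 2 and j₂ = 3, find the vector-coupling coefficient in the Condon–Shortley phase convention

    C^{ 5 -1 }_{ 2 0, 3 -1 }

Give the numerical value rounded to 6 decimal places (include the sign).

triangle: 0!·4!·6!/11! = 17280/39916800
(j±m)!: 2!·2!·2!·4!·4!·6! = 3317760
prefactor² = (2J+1)·Δ·N² = 110592/7
  k=0: +1/(0!·0!·2!·2!·2!·4!) = 1/192
Σ = 1/192  ⇒  CG² = 110592/7·1/192² = 3/7
CG = +√(3/7) = +0.654654

+√(3/7) ≈ +0.654654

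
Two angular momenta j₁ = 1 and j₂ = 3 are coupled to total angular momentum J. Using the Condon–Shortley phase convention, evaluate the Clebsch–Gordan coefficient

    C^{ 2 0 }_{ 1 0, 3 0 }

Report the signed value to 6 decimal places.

-0.654654

j₁+j₂−J=2  J+j₁−j₂=0  J−j₁+j₂=4  j₁+j₂+J+1=7
(j₁±m₁, j₂±m₂, J±M) = (1,1,3,3,2,2)
P² = 48/7
sum k=1..1:
  [1] −1/4 = -1/4
S = -1/4
C² = P²·S² = 3/7 ; C = -0.654654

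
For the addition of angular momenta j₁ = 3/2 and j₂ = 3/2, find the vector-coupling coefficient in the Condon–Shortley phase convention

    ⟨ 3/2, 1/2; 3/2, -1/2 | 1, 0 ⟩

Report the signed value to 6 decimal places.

−√(1/20) ≈ -0.223607

triangle: 2!*1!*1!/5! = 2/120
(j±m)!: 2!*1!*1!*2!*1!*1! = 4
prefactor² = (2J+1)*Δ*N² = 1/5
  k=0: +1/(0!*2!*1!*1!*0!*0!) = 1/2
  k=1: −1/(1!*1!*0!*0!*1!*1!) = -1
Σ = -1/2  ⇒  CG² = 1/5*(-1/2)² = 1/20
CG = −√(1/20) = -0.223607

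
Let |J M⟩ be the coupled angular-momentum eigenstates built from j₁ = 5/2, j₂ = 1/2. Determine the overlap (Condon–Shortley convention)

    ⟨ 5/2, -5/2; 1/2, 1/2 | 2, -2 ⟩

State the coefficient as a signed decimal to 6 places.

-0.912871  (= −√(5/6))

triangle: 1!·4!·0!/6! = 24/720
(j±m)!: 0!·5!·1!·0!·0!·4! = 2880
prefactor² = (2J+1)·Δ·N² = 480
  k=1: −1/(1!·0!·4!·0!·0!·0!) = -1/24
Σ = -1/24  ⇒  CG² = 480·(-1/24)² = 5/6
CG = −√(5/6) = -0.912871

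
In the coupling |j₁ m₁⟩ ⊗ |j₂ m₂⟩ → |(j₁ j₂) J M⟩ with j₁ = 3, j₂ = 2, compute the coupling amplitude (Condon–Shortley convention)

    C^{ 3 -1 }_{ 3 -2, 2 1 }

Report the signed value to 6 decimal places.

+0.500000

j₁+j₂−J=2  J+j₁−j₂=4  J−j₁+j₂=2  j₁+j₂+J+1=9
(j₁±m₁, j₂±m₂, J±M) = (1,5,3,1,2,4)
P² = 64
sum k=1..2:
  [1] −1/48 = -1/48
  [2] +1/12 = 1/12
S = 1/16
C² = P²·S² = 1/4 ; C = +0.500000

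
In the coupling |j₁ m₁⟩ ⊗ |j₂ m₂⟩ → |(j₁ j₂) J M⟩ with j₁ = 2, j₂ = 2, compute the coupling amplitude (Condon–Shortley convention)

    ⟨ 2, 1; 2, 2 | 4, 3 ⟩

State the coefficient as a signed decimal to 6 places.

+√(1/2) = +0.707107

√[9·0!4!4!/9! · 3!1!4!0!7!1!] = √(10368)
  +(−1)^0/∏(0,0,1,4,3,0)! = 1/144  (running 1/144)
⟨..|..⟩ = √(10368)·(1/144) = +0.707107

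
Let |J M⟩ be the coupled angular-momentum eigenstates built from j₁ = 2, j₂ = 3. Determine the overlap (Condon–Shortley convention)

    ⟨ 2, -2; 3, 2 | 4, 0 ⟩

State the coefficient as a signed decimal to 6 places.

-0.377964

√[9·1!3!5!/10! · 0!4!5!1!4!4!] = √(20736/7)
  +(−1)^1/∏(1,0,3,4,0,1)! = -1/144  (running -1/144)
⟨..|..⟩ = √(20736/7)·(-1/144) = -0.377964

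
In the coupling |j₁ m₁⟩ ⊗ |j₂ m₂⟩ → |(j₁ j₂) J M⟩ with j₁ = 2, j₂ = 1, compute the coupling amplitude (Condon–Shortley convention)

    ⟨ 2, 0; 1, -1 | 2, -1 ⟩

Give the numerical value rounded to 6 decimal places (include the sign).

√[5·1!3!1!/6! · 2!2!0!2!1!3!] = √(2)
  +(−1)^0/∏(0,1,2,0,1,1)! = 1/2  (running 1/2)
⟨..|..⟩ = √(2)·(1/2) = +0.707107

+√(1/2) = +0.707107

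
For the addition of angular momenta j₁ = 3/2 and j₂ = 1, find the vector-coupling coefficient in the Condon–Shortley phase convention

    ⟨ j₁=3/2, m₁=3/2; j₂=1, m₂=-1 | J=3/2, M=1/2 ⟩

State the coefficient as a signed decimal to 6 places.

triangle: 1!·2!·1!/5! = 2/120
(j±m)!: 3!·0!·0!·2!·2!·1! = 24
prefactor² = (2J+1)·Δ·N² = 8/5
  k=0: +1/(0!·1!·0!·0!·2!·1!) = 1/2
Σ = 1/2  ⇒  CG² = 8/5·1/2² = 2/5
CG = +√(2/5) = +0.632456

+√(2/5) = +0.632456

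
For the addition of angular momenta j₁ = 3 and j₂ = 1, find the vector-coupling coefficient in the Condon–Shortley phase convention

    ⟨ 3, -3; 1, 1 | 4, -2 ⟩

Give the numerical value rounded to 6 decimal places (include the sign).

√[9·0!6!2!/9! · 0!6!2!0!2!6!] = √(518400/7)
  +(−1)^0/∏(0,0,6,2,0,0)! = 1/1440  (running 1/1440)
⟨..|..⟩ = √(518400/7)·(1/1440) = +0.188982

+√(1/28) = +0.188982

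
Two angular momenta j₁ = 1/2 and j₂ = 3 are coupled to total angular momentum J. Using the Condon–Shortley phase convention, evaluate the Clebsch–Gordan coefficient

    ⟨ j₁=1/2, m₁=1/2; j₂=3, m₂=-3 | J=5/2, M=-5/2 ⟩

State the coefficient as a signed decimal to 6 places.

+0.925820

j₁+j₂−J=1  J+j₁−j₂=0  J−j₁+j₂=5  j₁+j₂+J+1=7
(j₁±m₁, j₂±m₂, J±M) = (1,0,0,6,0,5)
P² = 86400/7
sum k=0..0:
  [0] +1/120 = 1/120
S = 1/120
C² = P²·S² = 6/7 ; C = +0.925820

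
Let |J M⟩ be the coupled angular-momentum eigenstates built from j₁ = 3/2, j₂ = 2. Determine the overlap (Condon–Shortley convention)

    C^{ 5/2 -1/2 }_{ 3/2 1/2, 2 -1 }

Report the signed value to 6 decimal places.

√[6·1!2!3!/7! · 2!1!1!3!2!3!] = √(72/35)
  +(−1)^0/∏(0,1,1,1,1,2)! = 1/2  (running 1/2)
  +(−1)^1/∏(1,0,0,0,2,3)! = -1/12  (running 5/12)
⟨..|..⟩ = √(72/35)·(5/12) = +0.597614

+√(5/14) ≈ +0.597614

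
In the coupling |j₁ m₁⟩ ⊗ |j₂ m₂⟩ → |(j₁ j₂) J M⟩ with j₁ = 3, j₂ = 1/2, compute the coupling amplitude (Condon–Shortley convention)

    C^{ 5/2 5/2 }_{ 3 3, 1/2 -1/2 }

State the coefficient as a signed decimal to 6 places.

+0.925820

√[6·1!5!0!/7! · 6!0!0!1!5!0!] = √(86400/7)
  +(−1)^0/∏(0,1,0,0,5,0)! = 1/120  (running 1/120)
⟨..|..⟩ = √(86400/7)·(1/120) = +0.925820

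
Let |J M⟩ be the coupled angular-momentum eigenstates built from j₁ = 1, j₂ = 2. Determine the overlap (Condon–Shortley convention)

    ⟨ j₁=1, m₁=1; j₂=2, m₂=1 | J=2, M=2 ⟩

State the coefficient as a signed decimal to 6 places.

+0.577350  (= +√(1/3))

j₁+j₂−J=1  J+j₁−j₂=1  J−j₁+j₂=3  j₁+j₂+J+1=6
(j₁±m₁, j₂±m₂, J±M) = (2,0,3,1,4,0)
P² = 12
sum k=0..0:
  [0] +1/6 = 1/6
S = 1/6
C² = P²·S² = 1/3 ; C = +0.577350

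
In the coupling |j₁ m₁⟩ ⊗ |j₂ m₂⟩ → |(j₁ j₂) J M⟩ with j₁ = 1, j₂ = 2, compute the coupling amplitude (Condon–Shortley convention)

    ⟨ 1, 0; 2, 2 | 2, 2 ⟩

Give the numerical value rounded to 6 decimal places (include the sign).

-0.816497  (= −√(2/3))

√[5·1!1!3!/6! · 1!1!4!0!4!0!] = √(24)
  +(−1)^1/∏(1,0,0,3,1,0)! = -1/6  (running -1/6)
⟨..|..⟩ = √(24)·(-1/6) = -0.816497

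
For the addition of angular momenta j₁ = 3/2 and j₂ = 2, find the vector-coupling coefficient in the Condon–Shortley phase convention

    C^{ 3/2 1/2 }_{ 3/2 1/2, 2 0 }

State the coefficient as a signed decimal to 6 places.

j₁+j₂−J=2  J+j₁−j₂=1  J−j₁+j₂=2  j₁+j₂+J+1=6
(j₁±m₁, j₂±m₂, J±M) = (2,1,2,2,2,1)
P² = 16/45
sum k=0..1:
  [0] +1/4 = 1/4
  [1] −1/1 = -1
S = -3/4
C² = P²·S² = 1/5 ; C = -0.447214

−√(1/5) ≈ -0.447214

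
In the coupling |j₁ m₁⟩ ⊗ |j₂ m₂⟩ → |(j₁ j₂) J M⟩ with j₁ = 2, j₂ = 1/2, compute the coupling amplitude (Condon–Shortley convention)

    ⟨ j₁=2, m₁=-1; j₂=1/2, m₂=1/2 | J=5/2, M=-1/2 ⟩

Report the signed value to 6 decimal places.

triangle: 0!*4!*1!/6! = 24/720
(j±m)!: 1!*3!*1!*0!*2!*3! = 72
prefactor² = (2J+1)*Δ*N² = 72/5
  k=0: +1/(0!*0!*3!*1!*1!*0!) = 1/6
Σ = 1/6  ⇒  CG² = 72/5*1/6² = 2/5
CG = +√(2/5) = +0.632456

+√(2/5) ≈ +0.632456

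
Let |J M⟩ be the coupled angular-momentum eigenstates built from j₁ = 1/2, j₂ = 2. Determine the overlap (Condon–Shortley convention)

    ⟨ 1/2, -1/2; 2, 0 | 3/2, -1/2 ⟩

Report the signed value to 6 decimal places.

triangle: 1!×0!×3!/5! = 6/120
(j±m)!: 0!×1!×2!×2!×1!×2! = 8
prefactor² = (2J+1)×Δ×N² = 8/5
  k=1: −1/(1!×0!×0!×1!×0!×2!) = -1/2
Σ = -1/2  ⇒  CG² = 8/5×(-1/2)² = 2/5
CG = −√(2/5) = -0.632456

−√(2/5) = -0.632456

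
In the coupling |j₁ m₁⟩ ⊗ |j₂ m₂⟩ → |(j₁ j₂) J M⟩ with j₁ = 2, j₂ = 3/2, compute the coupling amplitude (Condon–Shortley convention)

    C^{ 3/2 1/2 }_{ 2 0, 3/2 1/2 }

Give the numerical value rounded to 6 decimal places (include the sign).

−√(1/5) = -0.447214

triangle: 2!*2!*1!/6! = 4/720
(j±m)!: 2!*2!*2!*1!*2!*1! = 16
prefactor² = (2J+1)*Δ*N² = 16/45
  k=1: −1/(1!*1!*1!*1!*1!*0!) = -1
  k=2: +1/(2!*0!*0!*0!*2!*1!) = 1/4
Σ = -3/4  ⇒  CG² = 16/45*(-3/4)² = 1/5
CG = −√(1/5) = -0.447214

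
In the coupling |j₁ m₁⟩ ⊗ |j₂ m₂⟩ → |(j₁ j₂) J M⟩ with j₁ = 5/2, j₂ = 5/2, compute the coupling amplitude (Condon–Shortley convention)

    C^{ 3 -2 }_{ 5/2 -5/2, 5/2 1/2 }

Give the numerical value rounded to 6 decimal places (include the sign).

j₁+j₂−J=2  J+j₁−j₂=3  J−j₁+j₂=3  j₁+j₂+J+1=9
(j₁±m₁, j₂±m₂, J±M) = (0,5,3,2,1,5)
P² = 240
sum k=2..2:
  [2] +1/24 = 1/24
S = 1/24
C² = P²·S² = 5/12 ; C = +0.645497

+√(5/12) = +0.645497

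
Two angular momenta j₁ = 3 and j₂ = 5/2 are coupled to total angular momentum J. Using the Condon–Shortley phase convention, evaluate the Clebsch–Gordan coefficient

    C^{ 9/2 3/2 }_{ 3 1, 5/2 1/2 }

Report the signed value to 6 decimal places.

triangle: 1!×5!×4!/11! = 2880/39916800
(j±m)!: 4!×2!×3!×2!×6!×3! = 2488320
prefactor² = (2J+1)×Δ×N² = 138240/77
  k=0: +1/(0!×1!×2!×3!×3!×1!) = 1/72
  k=1: −1/(1!×0!×1!×2!×4!×2!) = -1/96
Σ = 1/288  ⇒  CG² = 138240/77×1/288² = 5/231
CG = +√(5/231) = +0.147122

+√(5/231) = +0.147122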